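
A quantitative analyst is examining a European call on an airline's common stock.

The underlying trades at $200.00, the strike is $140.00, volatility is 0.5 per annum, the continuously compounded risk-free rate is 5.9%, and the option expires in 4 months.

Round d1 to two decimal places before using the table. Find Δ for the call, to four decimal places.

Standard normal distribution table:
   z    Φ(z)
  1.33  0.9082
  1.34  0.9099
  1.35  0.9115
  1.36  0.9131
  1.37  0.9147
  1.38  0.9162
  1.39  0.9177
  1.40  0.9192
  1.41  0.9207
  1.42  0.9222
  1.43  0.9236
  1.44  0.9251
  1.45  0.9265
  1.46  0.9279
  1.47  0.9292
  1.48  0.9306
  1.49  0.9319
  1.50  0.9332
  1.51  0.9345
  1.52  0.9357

σ√T = 0.5 × 0.5774 = 0.2887
d₁ = [ln(200/140) + (0.059 + 0.5²/2)·0.3333] / 0.2887 = [0.3567 + 0.0613] / 0.2887 = 1.4480 ≈ 1.45
N(d₁) = N(1.45) = 0.9265
Δ_call = N(d₁) = 0.9265

0.9265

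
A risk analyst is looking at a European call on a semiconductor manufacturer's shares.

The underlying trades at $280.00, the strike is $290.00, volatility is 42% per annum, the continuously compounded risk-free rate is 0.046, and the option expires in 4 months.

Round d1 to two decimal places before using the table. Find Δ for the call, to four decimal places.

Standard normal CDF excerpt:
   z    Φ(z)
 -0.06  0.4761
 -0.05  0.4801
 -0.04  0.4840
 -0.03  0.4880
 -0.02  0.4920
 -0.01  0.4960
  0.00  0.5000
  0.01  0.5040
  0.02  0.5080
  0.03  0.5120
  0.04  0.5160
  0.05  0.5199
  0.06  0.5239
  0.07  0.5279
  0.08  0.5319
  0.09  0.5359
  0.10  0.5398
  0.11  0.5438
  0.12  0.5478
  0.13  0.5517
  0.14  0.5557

0.5160

σ√T = 0.42 × 0.5774 = 0.2425
d₁ = [ln(280/290) + (0.046 + ½·0.42²)·0.3333] / (σ√T) = (-0.0351 + 0.0447) / 0.2425 = 0.0398 ≈ 0.04
N(d₁) = N(0.04) = 0.5160
Δ_call = N(d₁) = 0.5160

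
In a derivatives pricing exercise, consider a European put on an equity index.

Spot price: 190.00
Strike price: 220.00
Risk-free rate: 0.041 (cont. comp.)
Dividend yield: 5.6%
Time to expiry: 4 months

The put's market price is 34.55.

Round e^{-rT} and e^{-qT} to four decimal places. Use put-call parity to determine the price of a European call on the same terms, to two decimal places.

4.03

e^(−qT) = e^(−0.056·0.3333) = 0.9815;  e^(−rT) = e^(−0.041·0.3333) = 0.9864
Put-call parity: C − P = S·e^(−qT) − K·e^(−rT) = 190·0.9815 − 220·0.9864 = 186.4850 − 217.0080 = -30.5230
C = P + (C − P) = 34.55 + (-30.5230) = 4.0270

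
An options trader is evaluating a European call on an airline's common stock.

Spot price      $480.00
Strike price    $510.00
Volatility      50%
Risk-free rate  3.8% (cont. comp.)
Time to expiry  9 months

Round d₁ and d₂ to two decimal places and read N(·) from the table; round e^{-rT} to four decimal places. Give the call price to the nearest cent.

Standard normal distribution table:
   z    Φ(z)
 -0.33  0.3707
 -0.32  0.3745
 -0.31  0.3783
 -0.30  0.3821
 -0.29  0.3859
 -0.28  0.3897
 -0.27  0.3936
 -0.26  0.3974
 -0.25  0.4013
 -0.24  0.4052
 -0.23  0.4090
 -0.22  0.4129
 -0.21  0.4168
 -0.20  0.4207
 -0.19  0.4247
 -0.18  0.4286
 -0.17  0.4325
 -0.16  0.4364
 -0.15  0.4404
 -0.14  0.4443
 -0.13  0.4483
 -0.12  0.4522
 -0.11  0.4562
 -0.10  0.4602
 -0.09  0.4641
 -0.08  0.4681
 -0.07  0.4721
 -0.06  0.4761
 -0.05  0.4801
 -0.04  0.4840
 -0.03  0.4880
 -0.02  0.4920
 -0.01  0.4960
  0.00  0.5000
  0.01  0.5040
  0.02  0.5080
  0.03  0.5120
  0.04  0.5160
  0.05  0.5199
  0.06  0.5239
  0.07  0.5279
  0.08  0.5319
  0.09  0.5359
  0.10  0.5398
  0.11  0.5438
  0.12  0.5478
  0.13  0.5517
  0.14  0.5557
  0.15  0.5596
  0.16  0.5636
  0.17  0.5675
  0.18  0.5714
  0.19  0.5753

σ√T = 0.5 × 0.8660 = 0.4330
d₁ = [ln(480/510) + (0.038 + 0.5²/2)·0.75] / 0.4330 = [-0.0606 + 0.1222] / 0.4330 = 0.1423 ≈ 0.14
d₂ = d₁ − σ√T = 0.1423 − 0.4330 = -0.2907 ≈ -0.29
exp(−rT) = exp(−0.038·0.75) = 0.9719
C = 480·N(0.14) − 510·0.9719·N(-0.29) = 480·0.5557 − 510·0.9719·0.3859 = 266.7360 − 191.2787 = 75.4573

$75.46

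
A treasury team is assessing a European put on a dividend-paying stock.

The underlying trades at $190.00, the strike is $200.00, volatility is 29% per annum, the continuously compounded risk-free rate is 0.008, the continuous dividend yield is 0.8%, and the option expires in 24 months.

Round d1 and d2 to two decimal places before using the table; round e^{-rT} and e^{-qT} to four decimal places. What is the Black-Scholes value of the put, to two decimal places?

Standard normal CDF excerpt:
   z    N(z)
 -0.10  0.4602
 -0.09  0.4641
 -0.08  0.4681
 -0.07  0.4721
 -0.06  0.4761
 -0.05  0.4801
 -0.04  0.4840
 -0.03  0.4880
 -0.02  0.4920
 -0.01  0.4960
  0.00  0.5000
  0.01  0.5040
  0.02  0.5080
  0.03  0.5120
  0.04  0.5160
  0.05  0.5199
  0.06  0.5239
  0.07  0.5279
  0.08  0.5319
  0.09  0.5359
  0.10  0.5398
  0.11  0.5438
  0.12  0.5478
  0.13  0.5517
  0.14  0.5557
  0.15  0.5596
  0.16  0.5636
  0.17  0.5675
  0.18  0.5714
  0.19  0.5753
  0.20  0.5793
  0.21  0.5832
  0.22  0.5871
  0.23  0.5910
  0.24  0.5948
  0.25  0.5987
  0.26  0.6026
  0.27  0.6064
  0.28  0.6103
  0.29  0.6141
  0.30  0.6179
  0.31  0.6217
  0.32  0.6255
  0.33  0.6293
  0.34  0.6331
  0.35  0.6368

$36.33

σ√T = 0.29 × 1.4142 = 0.4101
d₁ = [ln(190/200) + (0.008 − 0.008 + 0.29²/2)·2] / 0.4101 = [-0.0513 + 0.0841] / 0.4101 = 0.0800 ⇒ 0.08
d₂ = d₁ − σ√T = 0.0800 − 0.4101 = -0.3301 ⇒ -0.33
e^(−qT) = e^(−0.008·2) = 0.9841;  e^(−rT) = e^(−0.008·2) = 0.9841
P = 200·0.9841·N(0.33) − 190·0.9841·N(-0.08) = 200·0.9841·0.6293 − 190·0.9841·0.4681 = 123.8588 − 87.5249 = 36.3340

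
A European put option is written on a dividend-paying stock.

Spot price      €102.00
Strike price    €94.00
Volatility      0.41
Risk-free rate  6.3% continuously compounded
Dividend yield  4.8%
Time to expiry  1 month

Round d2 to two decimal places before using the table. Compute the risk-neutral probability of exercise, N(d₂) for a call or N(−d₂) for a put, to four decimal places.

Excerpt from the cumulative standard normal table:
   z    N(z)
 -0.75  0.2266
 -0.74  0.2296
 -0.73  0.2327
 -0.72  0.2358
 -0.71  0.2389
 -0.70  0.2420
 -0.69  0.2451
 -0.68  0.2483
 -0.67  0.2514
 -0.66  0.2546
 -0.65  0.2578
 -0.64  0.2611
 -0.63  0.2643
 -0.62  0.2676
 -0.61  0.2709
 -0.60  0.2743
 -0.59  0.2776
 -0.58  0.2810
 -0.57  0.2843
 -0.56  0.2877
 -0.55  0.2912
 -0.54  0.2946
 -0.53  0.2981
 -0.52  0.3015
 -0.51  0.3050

σ√T = 0.41 × 0.2887 = 0.1184
d₁ = [ln(102/94) + (0.063 − 0.048 + 0.41²/2)·0.08333] / 0.1184 = [0.0817 + 0.0083] / 0.1184 = 0.7598 which rounds to 0.76
d₂ = d₁ − σ√T = 0.7598 − 0.1184 = 0.6415 which rounds to 0.64
Pr(exercise) under Q = N(−d₂) = N(-0.64) = 0.2611

0.2611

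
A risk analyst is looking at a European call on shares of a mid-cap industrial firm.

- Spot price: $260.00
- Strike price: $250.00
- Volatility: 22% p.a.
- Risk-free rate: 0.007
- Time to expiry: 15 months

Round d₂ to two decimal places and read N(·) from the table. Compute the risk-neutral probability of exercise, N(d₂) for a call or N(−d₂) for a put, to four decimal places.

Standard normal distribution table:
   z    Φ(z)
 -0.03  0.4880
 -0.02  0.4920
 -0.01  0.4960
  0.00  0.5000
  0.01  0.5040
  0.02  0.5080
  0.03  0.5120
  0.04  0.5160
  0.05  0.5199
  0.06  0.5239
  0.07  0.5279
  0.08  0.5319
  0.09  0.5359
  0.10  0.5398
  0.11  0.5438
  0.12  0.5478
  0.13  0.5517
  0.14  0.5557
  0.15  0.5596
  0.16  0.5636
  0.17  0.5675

σ√T = 0.22·√1.25 = 0.2460
ln(S/K) + (r + σ²/2)T = ln(260/250) + (0.007 + 0.22²/2)·1.25 = 0.0392 + 0.0390 = 0.0782
d₁ = 0.0782 / 0.2460 = 0.3180 ⇒ 0.32
d₂ = d₁ − σ√T = 0.3180 − 0.2460 = 0.0720 ⇒ 0.07
Pr(exercise) under Q = N(d₂) = 0.5279

0.5279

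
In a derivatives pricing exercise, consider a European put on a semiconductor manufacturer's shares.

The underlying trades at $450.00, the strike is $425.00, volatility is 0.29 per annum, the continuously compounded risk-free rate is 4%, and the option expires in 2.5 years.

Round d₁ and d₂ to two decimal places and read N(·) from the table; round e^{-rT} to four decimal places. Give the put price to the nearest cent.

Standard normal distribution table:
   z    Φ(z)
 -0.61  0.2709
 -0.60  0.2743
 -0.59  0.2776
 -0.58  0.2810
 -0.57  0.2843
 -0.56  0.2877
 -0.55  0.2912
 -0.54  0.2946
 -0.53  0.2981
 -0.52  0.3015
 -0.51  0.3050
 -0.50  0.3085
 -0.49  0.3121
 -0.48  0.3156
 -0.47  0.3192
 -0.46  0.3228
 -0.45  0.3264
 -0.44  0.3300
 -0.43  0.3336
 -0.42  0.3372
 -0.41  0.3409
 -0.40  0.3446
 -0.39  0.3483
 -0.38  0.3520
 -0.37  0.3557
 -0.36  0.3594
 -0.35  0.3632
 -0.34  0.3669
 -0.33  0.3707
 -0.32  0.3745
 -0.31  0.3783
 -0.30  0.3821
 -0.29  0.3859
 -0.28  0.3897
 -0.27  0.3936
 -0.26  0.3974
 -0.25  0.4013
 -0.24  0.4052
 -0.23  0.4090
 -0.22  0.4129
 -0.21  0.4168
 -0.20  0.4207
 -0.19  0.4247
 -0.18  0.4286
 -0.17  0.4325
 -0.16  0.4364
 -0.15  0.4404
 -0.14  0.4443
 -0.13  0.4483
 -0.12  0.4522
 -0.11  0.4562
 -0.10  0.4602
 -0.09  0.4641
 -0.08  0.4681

σ√T = 0.29·√2.5 = 0.4585
d₁ = [ln(450/425) + (0.04 + 0.29²/2)·2.5] / 0.4585 = [0.0572 + 0.2051] / 0.4585 = 0.5720 ≈ 0.57
d₂ = d₁ − σ√T = 0.5720 − 0.4585 = 0.1135 ≈ 0.11
exp(−rT) = exp(−0.04·2.5) = 0.9048
N(−d₂) = N(-0.11) = 0.4562;  N(−d₁) = N(-0.57) = 0.2843
P = 425·0.9048·0.4562 − 450·0.2843 = 175.4271 − 127.9350 = 47.4921

$47.49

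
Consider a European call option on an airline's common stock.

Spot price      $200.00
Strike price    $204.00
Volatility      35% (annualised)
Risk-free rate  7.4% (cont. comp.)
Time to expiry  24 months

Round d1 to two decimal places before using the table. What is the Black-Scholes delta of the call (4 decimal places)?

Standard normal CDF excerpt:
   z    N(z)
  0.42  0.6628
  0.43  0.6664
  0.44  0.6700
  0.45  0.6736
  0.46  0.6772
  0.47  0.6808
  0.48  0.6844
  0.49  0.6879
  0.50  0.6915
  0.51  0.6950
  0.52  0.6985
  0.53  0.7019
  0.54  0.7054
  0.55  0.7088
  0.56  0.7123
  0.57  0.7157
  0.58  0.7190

T = 2;  σ√T = 0.4950
d₁ = [ln(200/204) + (0.074 + ½·0.35²)·2] / (σ√T) = (-0.0198 + 0.2705) / 0.4950 = 0.5065 ≈ 0.51
N(d₁) = N(0.51) = 0.6950
Δ_call = N(d₁) = 0.6950

0.6950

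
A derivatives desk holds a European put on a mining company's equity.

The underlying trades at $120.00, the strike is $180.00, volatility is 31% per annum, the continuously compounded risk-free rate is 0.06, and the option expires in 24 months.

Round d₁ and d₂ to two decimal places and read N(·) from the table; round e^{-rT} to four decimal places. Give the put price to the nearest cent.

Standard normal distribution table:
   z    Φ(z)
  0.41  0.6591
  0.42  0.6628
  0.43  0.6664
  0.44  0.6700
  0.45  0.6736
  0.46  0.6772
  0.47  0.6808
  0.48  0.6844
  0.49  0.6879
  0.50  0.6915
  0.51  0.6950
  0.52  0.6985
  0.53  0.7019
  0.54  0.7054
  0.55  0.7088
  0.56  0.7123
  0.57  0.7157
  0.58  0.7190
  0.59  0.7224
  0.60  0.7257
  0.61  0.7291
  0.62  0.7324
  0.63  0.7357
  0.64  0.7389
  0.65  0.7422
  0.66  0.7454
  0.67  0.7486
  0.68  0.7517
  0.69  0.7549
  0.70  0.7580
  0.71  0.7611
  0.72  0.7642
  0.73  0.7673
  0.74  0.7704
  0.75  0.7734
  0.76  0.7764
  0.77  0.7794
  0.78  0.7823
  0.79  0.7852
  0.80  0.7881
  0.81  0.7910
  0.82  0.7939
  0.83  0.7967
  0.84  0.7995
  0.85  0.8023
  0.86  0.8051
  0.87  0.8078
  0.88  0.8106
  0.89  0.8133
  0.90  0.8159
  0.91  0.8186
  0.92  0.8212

$48.99

σ√T = 0.31 × 1.4142 = 0.4384
d₁ = [ln(120/180) + (0.06 + ½·0.31²)·2] / (σ√T) = (-0.4055 + 0.2161) / 0.4384 = -0.4319 → -0.43
d₂ = -0.4319 − 0.4384 = -0.8703 → -0.87
e^(−rT) = e^(−0.06·2) = 0.8869
P = 180·0.8869·N(0.87) − 120·N(0.43) = 180·0.8869·0.8078 − 120·0.6664 = 128.9588 − 79.9680 = 48.9908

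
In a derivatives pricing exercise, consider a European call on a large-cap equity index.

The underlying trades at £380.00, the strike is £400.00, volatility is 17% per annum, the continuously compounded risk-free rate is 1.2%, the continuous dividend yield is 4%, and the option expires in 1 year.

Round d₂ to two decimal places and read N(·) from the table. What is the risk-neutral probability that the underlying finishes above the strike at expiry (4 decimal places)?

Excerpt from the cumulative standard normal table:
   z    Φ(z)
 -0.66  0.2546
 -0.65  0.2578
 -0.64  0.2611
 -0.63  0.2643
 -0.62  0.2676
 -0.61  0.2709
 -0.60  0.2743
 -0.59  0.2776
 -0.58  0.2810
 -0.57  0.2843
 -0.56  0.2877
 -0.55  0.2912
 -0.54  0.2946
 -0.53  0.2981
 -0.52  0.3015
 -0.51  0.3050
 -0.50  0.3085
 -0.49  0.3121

0.2912

σ√T = 0.17·√1 = 0.1700
d₁ = [ln(380/400) + (0.012 − 0.04 + 0.17²/2)·1] / 0.1700 = [-0.0513 − 0.0135] / 0.1700 = -0.3814 ≈ -0.38
d₂ = d₁ − σ√T = -0.3814 − 0.1700 = -0.5514 ≈ -0.55
Risk-neutral Pr[S_T > K] = N(d₂) = N(-0.55) = 0.2912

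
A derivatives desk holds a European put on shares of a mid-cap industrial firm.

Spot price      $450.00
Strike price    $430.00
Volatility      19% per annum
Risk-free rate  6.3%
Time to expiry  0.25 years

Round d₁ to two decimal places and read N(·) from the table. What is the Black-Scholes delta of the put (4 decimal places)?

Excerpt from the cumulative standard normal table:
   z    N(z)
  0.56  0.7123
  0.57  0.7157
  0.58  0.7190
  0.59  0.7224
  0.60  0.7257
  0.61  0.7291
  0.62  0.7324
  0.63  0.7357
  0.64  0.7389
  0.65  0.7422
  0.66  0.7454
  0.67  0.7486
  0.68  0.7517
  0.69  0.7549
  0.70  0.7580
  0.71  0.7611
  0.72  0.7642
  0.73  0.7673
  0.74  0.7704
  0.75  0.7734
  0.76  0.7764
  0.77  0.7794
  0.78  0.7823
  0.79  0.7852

σ√T = 0.19 × 0.5000 = 0.0950
d₁ = [ln(450/430) + (0.063 + 0.19²/2)·0.25] / 0.0950 = [0.0455 + 0.0203] / 0.0950 = 0.6918 ≈ 0.69
N(d₁) = N(0.69) = 0.7549
Δ_put = N(d₁) − 1 = 0.7549 − 1 = -0.2451

-0.2451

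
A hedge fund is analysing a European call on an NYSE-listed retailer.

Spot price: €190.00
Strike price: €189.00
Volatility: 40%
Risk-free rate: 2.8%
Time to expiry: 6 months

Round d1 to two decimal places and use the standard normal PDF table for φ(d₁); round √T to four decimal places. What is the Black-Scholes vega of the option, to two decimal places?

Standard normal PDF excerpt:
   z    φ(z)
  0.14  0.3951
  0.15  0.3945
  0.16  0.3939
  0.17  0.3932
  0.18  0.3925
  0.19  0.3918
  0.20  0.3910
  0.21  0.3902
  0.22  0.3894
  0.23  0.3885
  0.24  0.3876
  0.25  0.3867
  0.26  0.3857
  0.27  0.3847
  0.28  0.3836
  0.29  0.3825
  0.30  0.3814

T = 0.5;  σ√T = 0.2828
d₁ = [ln(190/189) + (0.028 + ½·0.4²)·0.5] / (σ√T) = (0.0053 + 0.0540) / 0.2828 = 0.2096 ⇒ 0.21
√T = √0.5 = 0.7071
φ(d₁) = φ(0.21) = 0.3902
vega = S·φ(d₁)·√T = 190·0.3902·0.7071 = 52.4230

52.42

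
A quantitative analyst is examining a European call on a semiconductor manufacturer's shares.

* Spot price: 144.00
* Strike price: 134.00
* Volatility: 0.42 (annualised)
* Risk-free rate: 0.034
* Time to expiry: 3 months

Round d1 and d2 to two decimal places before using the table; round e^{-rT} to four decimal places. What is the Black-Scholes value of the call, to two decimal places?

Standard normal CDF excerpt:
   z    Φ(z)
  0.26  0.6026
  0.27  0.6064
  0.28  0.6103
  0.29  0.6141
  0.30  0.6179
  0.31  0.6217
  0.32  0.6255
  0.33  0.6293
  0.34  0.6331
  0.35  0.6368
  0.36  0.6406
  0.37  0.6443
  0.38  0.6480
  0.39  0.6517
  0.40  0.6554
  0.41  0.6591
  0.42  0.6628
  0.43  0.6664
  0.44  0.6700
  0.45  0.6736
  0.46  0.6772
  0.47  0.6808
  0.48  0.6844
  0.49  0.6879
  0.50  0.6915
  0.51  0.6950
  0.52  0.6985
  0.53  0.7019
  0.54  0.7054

17.97

σ√T = 0.42 × 0.5000 = 0.2100
ln(S/K) + (r + σ²/2)T = ln(144/134) + (0.034 + 0.42²/2)·0.25 = 0.0720 + 0.0305 = 0.1025
d₁ = 0.1025 / 0.2100 = 0.4882 ≈ 0.49
d₂ = d₁ − σ√T = 0.4882 − 0.2100 = 0.2782 ≈ 0.28
e^(−rT) = e^(−0.034·0.25) = 0.9915
N(d₁) = N(0.49) = 0.6879;  N(d₂) = N(0.28) = 0.6103
C = 144·0.6879 − 134·0.9915·0.6103 = 99.0576 − 81.0851 = 17.9725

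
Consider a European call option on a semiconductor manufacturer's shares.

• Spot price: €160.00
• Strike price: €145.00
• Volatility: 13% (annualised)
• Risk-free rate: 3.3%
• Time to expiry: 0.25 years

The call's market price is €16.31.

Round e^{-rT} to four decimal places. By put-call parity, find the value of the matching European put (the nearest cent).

€0.12

e^(−rT) = e^(−0.033·0.25) = 0.9918
Put-call parity: C − P = S − K·e^(−rT) = 160 − 145·0.9918 = 160 − 143.8110 = 16.1890
P = C − (C − P) = 16.31 − (16.1890) = 0.1210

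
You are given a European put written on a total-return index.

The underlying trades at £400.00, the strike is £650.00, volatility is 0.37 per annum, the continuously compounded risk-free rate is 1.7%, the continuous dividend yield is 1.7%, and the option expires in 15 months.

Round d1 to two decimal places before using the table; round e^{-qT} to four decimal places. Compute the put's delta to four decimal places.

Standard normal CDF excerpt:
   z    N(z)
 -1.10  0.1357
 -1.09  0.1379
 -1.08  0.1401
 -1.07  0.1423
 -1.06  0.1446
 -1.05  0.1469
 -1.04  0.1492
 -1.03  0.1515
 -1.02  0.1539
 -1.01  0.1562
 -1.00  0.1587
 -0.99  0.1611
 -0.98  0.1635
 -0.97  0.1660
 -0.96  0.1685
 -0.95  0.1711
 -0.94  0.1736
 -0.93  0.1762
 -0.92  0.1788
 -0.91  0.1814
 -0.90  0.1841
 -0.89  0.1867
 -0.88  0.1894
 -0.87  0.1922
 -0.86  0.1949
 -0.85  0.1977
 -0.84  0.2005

σ√T = 0.37·√1.25 = 0.4137
ln(S/K) + (r − q + σ²/2)T = ln(400/650) + (0.017 − 0.017 + 0.37²/2)·1.25 = -0.4855 + 0.0856 = -0.3999
d₁ = -0.3999 / 0.4137 = -0.9668 → -0.97
N(d₁) = N(-0.97) = 0.1660
Δ_put = exp(−qT)·(N(d₁) − 1) = 0.9790·(0.1660 − 1) = -0.8165

-0.8165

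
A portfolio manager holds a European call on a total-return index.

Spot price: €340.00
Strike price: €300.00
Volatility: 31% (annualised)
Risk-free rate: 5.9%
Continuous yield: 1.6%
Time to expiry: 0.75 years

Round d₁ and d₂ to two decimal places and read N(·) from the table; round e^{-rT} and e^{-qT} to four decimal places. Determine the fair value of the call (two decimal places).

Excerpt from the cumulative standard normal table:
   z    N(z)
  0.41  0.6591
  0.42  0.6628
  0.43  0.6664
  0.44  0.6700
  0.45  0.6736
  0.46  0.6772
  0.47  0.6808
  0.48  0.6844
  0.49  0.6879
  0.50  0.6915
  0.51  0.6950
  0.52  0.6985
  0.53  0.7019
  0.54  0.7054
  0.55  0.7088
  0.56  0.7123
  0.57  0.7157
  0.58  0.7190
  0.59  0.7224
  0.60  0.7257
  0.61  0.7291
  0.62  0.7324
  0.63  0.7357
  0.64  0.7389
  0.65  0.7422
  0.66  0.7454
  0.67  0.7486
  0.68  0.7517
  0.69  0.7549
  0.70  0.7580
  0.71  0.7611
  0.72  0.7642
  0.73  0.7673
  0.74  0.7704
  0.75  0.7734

σ√T = 0.31 × 0.8660 = 0.2685
d₁ = [ln(340/300) + (0.059 − 0.016 + 0.31²/2)·0.75] / 0.2685 = [0.1252 + 0.0683] / 0.2685 = 0.7206 ≈ 0.72
d₂ = d₁ − σ√T = 0.7206 − 0.2685 = 0.4521 ≈ 0.45
e^(−qT) = e^(−0.016·0.75) = 0.9881;  e^(−rT) = e^(−0.059·0.75) = 0.9567
C = 340·0.9881·N(0.72) − 300·0.9567·N(0.45) = 340·0.9881·0.7642 − 300·0.9567·0.6736 = 256.7360 − 193.3299 = 63.4061

€63.41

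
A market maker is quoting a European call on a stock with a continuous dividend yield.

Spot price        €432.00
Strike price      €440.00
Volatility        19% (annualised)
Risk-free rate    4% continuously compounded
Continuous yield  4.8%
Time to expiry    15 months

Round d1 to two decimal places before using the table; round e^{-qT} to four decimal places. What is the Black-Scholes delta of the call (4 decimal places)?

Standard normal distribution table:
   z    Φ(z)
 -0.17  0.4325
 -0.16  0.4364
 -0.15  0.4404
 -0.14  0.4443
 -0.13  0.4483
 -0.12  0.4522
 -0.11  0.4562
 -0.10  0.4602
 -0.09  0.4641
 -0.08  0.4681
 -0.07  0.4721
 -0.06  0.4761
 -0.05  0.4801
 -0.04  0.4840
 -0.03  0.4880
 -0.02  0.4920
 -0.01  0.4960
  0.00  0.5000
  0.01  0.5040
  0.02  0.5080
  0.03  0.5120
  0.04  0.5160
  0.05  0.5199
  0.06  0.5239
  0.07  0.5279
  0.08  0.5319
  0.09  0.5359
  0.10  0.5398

T = 1.25;  σ√T = 0.2124
d₁ = [ln(432/440) + (0.04 − 0.048 + 0.19²/2)·1.25] / 0.2124 = [-0.0183 + 0.0126] / 0.2124 = -0.0272 ≈ -0.03
N(d₁) = N(-0.03) = 0.4880
Δ_call = exp(−qT)·N(d₁) = 0.9418·0.4880 = 0.4596

0.4596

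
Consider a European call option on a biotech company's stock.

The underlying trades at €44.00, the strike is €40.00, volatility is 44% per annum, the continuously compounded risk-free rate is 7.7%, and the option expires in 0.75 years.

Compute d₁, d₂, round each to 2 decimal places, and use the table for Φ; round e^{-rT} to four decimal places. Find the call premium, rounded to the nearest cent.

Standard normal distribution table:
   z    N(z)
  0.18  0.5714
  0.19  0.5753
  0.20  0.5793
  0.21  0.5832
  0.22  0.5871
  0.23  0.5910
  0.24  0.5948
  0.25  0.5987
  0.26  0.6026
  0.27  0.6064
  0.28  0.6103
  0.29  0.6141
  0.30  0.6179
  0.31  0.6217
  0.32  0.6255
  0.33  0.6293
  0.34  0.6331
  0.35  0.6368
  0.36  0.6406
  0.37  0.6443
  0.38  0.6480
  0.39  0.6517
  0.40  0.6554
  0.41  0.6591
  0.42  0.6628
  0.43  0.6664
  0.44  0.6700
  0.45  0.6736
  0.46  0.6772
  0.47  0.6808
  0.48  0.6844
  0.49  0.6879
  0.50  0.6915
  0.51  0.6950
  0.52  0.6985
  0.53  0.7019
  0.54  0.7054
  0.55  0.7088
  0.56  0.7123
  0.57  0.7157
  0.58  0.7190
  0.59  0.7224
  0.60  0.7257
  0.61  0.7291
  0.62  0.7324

σ√T = 0.44 × 0.8660 = 0.3811
d₁ = [ln(44/40) + (0.077 + 0.44²/2)·0.75] / 0.3811 = [0.0953 + 0.1304] / 0.3811 = 0.5922 ⇒ 0.59
d₂ = d₁ − σ√T = 0.5922 − 0.3811 = 0.2112 ⇒ 0.21
exp(−rT) = exp(−0.077·0.75) = 0.9439
C = 44·N(0.59) − 40·0.9439·N(0.21) = 44·0.7224 − 40·0.9439·0.5832 = 31.7856 − 22.0193 = 9.7663

€9.77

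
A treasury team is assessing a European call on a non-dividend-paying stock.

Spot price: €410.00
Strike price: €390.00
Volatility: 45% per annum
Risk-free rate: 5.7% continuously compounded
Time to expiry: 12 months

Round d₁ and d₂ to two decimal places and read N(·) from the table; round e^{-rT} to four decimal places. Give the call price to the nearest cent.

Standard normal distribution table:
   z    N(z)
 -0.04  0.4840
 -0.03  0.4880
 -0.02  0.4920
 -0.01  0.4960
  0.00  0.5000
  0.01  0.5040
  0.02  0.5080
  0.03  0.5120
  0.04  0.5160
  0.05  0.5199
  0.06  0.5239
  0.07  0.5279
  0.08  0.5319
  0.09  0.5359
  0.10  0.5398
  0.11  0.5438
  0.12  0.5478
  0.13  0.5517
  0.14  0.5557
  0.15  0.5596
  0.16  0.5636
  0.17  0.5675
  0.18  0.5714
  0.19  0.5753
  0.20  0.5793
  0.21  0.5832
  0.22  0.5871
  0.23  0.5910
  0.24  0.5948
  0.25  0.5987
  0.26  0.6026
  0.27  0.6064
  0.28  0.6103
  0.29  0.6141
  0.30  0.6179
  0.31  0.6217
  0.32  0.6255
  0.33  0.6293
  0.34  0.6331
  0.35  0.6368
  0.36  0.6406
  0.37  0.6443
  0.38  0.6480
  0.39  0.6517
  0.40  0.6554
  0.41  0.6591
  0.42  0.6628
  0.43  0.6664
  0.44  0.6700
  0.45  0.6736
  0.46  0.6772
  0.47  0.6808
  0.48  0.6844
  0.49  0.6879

€91.98

σ√T = 0.45·√1 = 0.4500
ln(S/K) + (r + σ²/2)T = ln(410/390) + (0.057 + 0.45²/2)·1 = 0.0500 + 0.1583 = 0.2083
d₁ = 0.2083 / 0.4500 = 0.4628 → 0.46
d₂ = d₁ − σ√T = 0.4628 − 0.4500 = 0.0128 → 0.01
exp(−rT) = exp(−0.057·1) = 0.9446
N(d₁) = N(0.46) = 0.6772;  N(d₂) = N(0.01) = 0.5040
C = 410·0.6772 − 390·0.9446·0.5040 = 277.6520 − 185.6706 = 91.9814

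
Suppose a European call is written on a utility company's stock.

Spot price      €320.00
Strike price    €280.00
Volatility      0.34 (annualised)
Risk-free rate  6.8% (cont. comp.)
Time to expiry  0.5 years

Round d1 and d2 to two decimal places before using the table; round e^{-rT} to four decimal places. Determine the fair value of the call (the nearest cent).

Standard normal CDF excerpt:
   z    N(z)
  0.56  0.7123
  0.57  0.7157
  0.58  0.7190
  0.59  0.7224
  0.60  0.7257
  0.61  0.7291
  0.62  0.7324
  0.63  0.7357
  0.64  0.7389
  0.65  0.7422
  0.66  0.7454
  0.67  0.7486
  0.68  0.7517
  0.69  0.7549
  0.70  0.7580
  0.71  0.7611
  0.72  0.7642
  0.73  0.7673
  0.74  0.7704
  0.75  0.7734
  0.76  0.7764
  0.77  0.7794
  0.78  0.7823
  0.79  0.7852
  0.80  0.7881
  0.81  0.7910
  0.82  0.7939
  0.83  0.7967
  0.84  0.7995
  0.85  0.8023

σ√T = 0.34·√0.5 = 0.2404
ln(S/K) + (r + σ²/2)T = ln(320/280) + (0.068 + 0.34²/2)·0.5 = 0.1335 + 0.0629 = 0.1964
d₁ = 0.1964 / 0.2404 = 0.8170 which rounds to 0.82
d₂ = d₁ − σ√T = 0.8170 − 0.2404 = 0.5766 which rounds to 0.58
exp(−rT) = exp(−0.068·0.5) = 0.9666
N(d₁) = N(0.82) = 0.7939;  N(d₂) = N(0.58) = 0.7190
C = 320·0.7939 − 280·0.9666·0.7190 = 254.0480 − 194.5959 = 59.4521

€59.45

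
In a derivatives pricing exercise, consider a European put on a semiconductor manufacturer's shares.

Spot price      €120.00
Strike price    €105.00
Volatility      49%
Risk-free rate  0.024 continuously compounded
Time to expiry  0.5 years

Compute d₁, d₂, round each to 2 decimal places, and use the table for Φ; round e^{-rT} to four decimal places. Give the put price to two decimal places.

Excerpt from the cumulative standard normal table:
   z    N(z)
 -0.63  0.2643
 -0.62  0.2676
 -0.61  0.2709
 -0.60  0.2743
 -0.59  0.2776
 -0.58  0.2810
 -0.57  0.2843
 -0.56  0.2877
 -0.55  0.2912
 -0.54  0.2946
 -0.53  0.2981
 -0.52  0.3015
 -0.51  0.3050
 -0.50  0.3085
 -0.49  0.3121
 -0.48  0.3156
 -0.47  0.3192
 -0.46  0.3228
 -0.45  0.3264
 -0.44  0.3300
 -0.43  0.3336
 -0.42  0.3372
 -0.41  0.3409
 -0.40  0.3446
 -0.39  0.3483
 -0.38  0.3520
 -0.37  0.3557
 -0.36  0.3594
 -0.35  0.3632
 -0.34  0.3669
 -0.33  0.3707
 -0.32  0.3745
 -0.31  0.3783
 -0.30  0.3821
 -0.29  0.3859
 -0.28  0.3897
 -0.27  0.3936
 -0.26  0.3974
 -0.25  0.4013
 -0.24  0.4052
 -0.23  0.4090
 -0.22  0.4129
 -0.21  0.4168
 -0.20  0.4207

T = 0.5;  σ√T = 0.3465
d₁ = [ln(120/105) + (0.024 + ½·0.49²)·0.5] / (σ√T) = (0.1335 + 0.0720) / 0.3465 = 0.5933 which rounds to 0.59
d₂ = 0.5933 − 0.3465 = 0.2468 which rounds to 0.25
e^(−rT) = e^(−0.024·0.5) = 0.9881
P = 105·0.9881·N(-0.25) − 120·N(-0.59) = 105·0.9881·0.4013 − 120·0.2776 = 41.6351 − 33.3120 = 8.3231

€8.32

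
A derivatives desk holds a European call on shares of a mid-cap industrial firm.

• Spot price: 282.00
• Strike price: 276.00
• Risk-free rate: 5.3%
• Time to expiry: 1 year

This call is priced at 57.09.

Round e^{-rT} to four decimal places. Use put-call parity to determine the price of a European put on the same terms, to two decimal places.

36.85

exp(−rT) = exp(−0.053·1) = 0.9484
Put-call parity: C − P = S − K·e^(−rT) = 282 − 276·0.9484 = 282 − 261.7584 = 20.2416
P = C − (C − P) = 57.09 − (20.2416) = 36.8484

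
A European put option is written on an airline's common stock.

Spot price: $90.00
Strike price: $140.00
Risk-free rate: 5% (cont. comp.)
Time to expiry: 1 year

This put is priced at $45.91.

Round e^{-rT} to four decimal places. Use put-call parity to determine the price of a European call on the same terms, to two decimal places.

e^(−rT) = e^(−0.05·1) = 0.9512
Put-call parity: C − P = S − K·e^(−rT) = 90 − 140·0.9512 = 90 − 133.1680 = -43.1680
C = P + (C − P) = 45.91 + (-43.1680) = 2.7420

$2.74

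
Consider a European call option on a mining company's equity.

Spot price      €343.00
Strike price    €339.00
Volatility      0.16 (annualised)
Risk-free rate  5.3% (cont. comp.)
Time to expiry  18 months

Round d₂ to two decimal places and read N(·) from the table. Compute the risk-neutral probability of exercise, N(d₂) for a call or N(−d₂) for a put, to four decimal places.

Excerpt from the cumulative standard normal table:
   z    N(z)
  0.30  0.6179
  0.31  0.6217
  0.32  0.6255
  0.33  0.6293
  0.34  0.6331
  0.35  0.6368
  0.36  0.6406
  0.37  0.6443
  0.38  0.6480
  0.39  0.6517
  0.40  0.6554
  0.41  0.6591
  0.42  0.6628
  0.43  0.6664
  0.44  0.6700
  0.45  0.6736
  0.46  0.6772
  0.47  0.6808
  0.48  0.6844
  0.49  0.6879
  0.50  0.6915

T = 1.5;  σ√T = 0.1960
d₁ = [ln(343/339) + (0.053 + 0.16²/2)·1.5] / 0.1960 = [0.0117 + 0.0987] / 0.1960 = 0.5635 which rounds to 0.56
d₂ = d₁ − σ√T = 0.5635 − 0.1960 = 0.3676 which rounds to 0.37
Pr(exercise) under Q = N(d₂) = 0.6443

0.6443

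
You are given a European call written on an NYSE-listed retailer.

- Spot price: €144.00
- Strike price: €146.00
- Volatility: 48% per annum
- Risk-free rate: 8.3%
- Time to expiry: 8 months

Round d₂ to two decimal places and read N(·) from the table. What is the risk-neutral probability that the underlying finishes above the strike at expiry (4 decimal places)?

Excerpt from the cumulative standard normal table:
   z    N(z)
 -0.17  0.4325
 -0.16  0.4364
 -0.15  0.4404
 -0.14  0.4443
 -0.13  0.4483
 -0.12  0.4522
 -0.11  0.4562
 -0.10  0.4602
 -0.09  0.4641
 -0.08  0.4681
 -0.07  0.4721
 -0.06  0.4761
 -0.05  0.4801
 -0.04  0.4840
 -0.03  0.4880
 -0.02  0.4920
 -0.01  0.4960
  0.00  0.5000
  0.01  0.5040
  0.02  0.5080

σ√T = 0.48 × 0.8165 = 0.3919
d₁ = [ln(144/146) + (0.083 + 0.48²/2)·0.6667] / 0.3919 = [-0.0138 + 0.1321] / 0.3919 = 0.3020 ⇒ 0.30
d₂ = d₁ − σ√T = 0.3020 − 0.3919 = -0.0900 ⇒ -0.09
Pr(exercise) under Q = N(d₂) = 0.4641

0.4641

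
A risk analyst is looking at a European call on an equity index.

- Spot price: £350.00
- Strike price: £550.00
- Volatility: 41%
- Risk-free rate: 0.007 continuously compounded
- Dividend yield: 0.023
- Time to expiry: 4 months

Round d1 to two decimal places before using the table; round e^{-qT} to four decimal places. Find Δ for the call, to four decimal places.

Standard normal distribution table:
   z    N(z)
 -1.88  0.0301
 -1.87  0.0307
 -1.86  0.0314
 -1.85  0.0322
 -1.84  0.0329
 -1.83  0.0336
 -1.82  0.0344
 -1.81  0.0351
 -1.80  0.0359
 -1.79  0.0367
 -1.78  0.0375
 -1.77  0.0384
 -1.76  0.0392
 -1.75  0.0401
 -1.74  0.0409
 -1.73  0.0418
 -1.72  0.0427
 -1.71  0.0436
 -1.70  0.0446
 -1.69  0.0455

σ√T = 0.41·√0.3333 = 0.2367
d₁ = [ln(350/550) + (0.007 − 0.023 + 0.41²/2)·0.3333] / 0.2367 = [-0.4520 + 0.0227] / 0.2367 = -1.8136 ⇒ -1.81
N(d₁) = N(-1.81) = 0.0351
Δ_call = exp(−qT)·N(d₁) = 0.9924·0.0351 = 0.0348

0.0348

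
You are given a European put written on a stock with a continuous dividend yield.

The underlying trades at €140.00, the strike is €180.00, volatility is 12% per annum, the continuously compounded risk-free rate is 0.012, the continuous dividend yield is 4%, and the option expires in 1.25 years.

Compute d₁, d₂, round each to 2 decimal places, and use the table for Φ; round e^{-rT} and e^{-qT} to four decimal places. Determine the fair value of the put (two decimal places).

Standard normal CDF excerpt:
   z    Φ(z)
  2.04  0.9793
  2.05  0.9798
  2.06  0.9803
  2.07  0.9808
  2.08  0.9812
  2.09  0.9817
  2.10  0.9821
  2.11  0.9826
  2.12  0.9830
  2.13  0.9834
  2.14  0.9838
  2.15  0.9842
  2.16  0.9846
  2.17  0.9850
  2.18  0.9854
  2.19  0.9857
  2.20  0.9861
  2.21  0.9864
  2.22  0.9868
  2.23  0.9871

€44.24

σ√T = 0.12·√1.25 = 0.1342
d₁ = [ln(140/180) + (0.012 − 0.04 + 0.12²/2)·1.25] / 0.1342 = [-0.2513 − 0.0260] / 0.1342 = -2.0670 ⇒ -2.07
d₂ = d₁ − σ√T = -2.0670 − 0.1342 = -2.2011 ⇒ -2.20
exp(−qT) = exp(−0.04·1.25) = 0.9512;  exp(−rT) = exp(−0.012·1.25) = 0.9851
N(−d₂) = N(2.20) = 0.9861;  N(−d₁) = N(2.07) = 0.9808
P = 180·0.9851·0.9861 − 140·0.9512·0.9808 = 174.8533 − 130.6112 = 44.2421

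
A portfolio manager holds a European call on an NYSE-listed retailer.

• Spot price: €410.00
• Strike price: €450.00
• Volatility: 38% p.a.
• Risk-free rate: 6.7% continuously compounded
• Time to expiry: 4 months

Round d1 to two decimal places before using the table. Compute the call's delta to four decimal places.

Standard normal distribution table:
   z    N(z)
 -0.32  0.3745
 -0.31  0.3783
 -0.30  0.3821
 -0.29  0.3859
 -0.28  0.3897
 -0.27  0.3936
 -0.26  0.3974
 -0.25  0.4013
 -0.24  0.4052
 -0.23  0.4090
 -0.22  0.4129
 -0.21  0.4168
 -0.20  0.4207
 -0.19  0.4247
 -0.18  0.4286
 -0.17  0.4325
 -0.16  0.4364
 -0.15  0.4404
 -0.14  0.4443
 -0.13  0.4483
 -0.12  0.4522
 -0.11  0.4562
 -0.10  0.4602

0.4168

T = 0.3333;  σ√T = 0.2194
d₁ = [ln(410/450) + (0.067 + 0.38²/2)·0.3333] / 0.2194 = [-0.0931 + 0.0464] / 0.2194 = -0.2128 → -0.21
N(d₁) = N(-0.21) = 0.4168
Δ_call = N(d₁) = 0.4168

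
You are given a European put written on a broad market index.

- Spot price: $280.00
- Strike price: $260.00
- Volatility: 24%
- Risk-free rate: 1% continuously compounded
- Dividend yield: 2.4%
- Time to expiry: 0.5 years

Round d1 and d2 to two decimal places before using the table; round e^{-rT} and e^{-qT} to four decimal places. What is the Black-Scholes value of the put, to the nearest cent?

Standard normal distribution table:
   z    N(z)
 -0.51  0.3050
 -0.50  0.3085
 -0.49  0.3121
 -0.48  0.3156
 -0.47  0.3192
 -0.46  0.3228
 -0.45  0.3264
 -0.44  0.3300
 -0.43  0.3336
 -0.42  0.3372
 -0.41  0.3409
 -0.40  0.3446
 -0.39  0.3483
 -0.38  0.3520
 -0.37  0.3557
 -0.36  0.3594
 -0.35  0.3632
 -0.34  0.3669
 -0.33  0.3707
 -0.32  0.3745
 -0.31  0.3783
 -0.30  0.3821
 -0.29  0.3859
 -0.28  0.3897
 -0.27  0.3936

σ√T = 0.24·√0.5 = 0.1697
d₁ = [ln(280/260) + (0.01 − 0.024 + 0.24²/2)·0.5] / 0.1697 = [0.0741 + 0.0074] / 0.1697 = 0.4803 which rounds to 0.48
d₂ = d₁ − σ√T = 0.4803 − 0.1697 = 0.3106 which rounds to 0.31
e^(−qT) = e^(−0.024·0.5) = 0.9881;  e^(−rT) = e^(−0.01·0.5) = 0.9950
P = 260·0.9950·N(-0.31) − 280·0.9881·N(-0.48) = 260·0.9950·0.3783 − 280·0.9881·0.3156 = 97.8662 − 87.3164 = 10.5498

$10.55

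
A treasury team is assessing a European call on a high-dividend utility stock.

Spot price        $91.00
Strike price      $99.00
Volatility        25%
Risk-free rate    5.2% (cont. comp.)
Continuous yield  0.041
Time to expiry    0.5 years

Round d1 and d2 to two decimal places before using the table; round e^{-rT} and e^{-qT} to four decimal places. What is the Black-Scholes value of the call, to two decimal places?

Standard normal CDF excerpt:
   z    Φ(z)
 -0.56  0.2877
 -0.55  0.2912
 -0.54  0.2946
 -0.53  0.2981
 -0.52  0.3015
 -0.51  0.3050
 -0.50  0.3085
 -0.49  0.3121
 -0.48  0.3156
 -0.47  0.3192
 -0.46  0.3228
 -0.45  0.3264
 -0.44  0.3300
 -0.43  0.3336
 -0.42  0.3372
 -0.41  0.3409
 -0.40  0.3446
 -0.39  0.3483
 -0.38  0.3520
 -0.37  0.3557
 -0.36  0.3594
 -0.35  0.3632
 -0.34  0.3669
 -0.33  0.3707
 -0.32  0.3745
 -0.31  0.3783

$3.29

σ√T = 0.25 × 0.7071 = 0.1768
d₁ = [ln(91/99) + (0.052 − 0.041 + 0.25²/2)·0.5] / 0.1768 = [-0.0843 + 0.0211] / 0.1768 = -0.3571 which rounds to -0.36
d₂ = d₁ − σ√T = -0.3571 − 0.1768 = -0.5339 which rounds to -0.53
exp(−qT) = exp(−0.041·0.5) = 0.9797;  exp(−rT) = exp(−0.052·0.5) = 0.9743
N(d₁) = N(-0.36) = 0.3594;  N(d₂) = N(-0.53) = 0.2981
C = 91·0.9797·0.3594 − 99·0.9743·0.2981 = 32.0415 − 28.7534 = 3.2880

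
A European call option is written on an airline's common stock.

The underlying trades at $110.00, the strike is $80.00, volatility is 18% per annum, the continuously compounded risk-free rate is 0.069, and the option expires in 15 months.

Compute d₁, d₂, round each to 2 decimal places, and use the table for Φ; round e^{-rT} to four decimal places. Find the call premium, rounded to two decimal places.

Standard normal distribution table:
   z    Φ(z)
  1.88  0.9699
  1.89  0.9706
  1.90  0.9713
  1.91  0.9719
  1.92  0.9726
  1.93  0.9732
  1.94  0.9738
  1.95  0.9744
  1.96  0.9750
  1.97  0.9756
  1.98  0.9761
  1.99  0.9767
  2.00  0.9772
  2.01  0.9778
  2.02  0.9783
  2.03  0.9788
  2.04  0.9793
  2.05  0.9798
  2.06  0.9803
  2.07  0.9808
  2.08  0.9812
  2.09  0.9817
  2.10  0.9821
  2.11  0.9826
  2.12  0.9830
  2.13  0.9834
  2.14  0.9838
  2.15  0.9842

$36.76

σ√T = 0.18·√1.25 = 0.2012
d₁ = [ln(110/80) + (0.069 + ½·0.18²)·1.25] / (σ√T) = (0.3185 + 0.1065) / 0.2012 = 2.1116 ⇒ 2.11
d₂ = 2.1116 − 0.2012 = 1.9104 ⇒ 1.91
exp(−rT) = exp(−0.069·1.25) = 0.9174
N(d₁) = N(2.11) = 0.9826;  N(d₂) = N(1.91) = 0.9719
C = 110·0.9826 − 80·0.9174·0.9719 = 108.0860 − 71.3297 = 36.7563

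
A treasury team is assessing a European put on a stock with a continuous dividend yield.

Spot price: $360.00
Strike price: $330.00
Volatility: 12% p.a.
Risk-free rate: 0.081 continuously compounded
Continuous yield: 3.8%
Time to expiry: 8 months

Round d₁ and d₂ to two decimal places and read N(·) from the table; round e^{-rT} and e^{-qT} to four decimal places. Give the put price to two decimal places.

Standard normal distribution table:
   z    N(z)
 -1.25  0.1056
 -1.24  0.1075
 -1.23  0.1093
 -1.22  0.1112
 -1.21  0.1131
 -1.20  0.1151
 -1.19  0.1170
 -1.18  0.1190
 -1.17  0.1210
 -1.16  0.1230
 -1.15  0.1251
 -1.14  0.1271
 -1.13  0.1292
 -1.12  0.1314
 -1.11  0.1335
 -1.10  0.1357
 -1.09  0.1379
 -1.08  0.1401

σ√T = 0.12 × 0.8165 = 0.0980
d₁ = [ln(360/330) + (0.081 − 0.038 + 0.12²/2)·0.6667] / 0.0980 = [0.0870 + 0.0335] / 0.0980 = 1.2296 → 1.23
d₂ = d₁ − σ√T = 1.2296 − 0.0980 = 1.1316 → 1.13
exp(−qT) = exp(−0.038·0.6667) = 0.9750;  exp(−rT) = exp(−0.081·0.6667) = 0.9474
P = 330·0.9474·N(-1.13) − 360·0.9750·N(-1.23) = 330·0.9474·0.1292 − 360·0.9750·0.1093 = 40.3933 − 38.3643 = 2.0290

$2.03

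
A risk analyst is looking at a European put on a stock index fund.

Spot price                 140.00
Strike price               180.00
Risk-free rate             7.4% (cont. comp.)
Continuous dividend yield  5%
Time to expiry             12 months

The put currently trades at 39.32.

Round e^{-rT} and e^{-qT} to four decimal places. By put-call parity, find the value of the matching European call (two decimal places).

e^(−qT) = e^(−0.05·1) = 0.9512;  e^(−rT) = e^(−0.074·1) = 0.9287
Put-call parity: C − P = S·e^(−qT) − K·e^(−rT) = 140·0.9512 − 180·0.9287 = 133.1680 − 167.1660 = -33.9980
C = P + (C − P) = 39.32 + (-33.9980) = 5.3220

5.32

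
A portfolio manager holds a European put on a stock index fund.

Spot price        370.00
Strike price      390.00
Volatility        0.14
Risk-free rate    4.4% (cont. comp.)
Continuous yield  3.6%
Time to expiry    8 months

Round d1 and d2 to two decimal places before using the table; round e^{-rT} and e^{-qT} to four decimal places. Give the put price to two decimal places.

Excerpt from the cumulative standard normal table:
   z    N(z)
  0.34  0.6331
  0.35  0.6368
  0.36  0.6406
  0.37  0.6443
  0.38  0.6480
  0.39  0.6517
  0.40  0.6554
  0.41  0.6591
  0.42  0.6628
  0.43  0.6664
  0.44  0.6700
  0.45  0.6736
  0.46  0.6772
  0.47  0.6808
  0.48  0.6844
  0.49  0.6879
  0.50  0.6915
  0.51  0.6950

26.43

σ√T = 0.14·√0.6667 = 0.1143
d₁ = [ln(370/390) + (0.044 − 0.036 + ½·0.14²)·0.6667] / (σ√T) = (-0.0526 + 0.0119) / 0.1143 = -0.3567 which rounds to -0.36
d₂ = -0.3567 − 0.1143 = -0.4710 which rounds to -0.47
e^(−qT) = e^(−0.036·0.6667) = 0.9763;  e^(−rT) = e^(−0.044·0.6667) = 0.9711
N(−d₂) = N(0.47) = 0.6808;  N(−d₁) = N(0.36) = 0.6406
P = 390·0.9711·0.6808 − 370·0.9763·0.6406 = 257.8387 − 231.4046 = 26.4341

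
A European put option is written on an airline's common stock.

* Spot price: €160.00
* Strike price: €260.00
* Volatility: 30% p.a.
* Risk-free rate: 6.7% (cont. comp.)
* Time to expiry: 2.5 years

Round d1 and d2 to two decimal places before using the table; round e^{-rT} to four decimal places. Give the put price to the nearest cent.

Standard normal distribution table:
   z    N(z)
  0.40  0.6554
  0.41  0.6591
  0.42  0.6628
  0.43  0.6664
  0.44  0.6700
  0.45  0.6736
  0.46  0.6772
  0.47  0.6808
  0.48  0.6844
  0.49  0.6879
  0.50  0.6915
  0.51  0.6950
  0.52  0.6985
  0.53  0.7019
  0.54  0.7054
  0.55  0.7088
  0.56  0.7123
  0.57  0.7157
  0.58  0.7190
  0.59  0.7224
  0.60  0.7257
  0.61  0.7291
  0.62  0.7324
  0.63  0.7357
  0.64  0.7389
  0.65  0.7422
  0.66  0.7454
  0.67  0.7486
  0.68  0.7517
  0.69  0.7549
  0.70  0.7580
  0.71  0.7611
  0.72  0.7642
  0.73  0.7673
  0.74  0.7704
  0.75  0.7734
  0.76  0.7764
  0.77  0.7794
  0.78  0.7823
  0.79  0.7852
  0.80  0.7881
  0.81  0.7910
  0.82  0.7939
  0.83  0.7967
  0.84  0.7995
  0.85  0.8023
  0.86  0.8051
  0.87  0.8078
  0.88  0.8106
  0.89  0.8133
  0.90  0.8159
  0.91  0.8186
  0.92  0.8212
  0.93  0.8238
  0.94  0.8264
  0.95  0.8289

T = 2.5;  σ√T = 0.4743
ln(S/K) + (r + σ²/2)T = ln(160/260) + (0.067 + 0.3²/2)·2.5 = -0.4855 + 0.2800 = -0.2055
d₁ = -0.2055 / 0.4743 = -0.4332 → -0.43
d₂ = d₁ − σ√T = -0.4332 − 0.4743 = -0.9076 → -0.91
exp(−rT) = exp(−0.067·2.5) = 0.8458
N(−d₂) = N(0.91) = 0.8186;  N(−d₁) = N(0.43) = 0.6664
P = 260·0.8458·0.8186 − 160·0.6664 = 180.0167 − 106.6240 = 73.3927

€73.39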